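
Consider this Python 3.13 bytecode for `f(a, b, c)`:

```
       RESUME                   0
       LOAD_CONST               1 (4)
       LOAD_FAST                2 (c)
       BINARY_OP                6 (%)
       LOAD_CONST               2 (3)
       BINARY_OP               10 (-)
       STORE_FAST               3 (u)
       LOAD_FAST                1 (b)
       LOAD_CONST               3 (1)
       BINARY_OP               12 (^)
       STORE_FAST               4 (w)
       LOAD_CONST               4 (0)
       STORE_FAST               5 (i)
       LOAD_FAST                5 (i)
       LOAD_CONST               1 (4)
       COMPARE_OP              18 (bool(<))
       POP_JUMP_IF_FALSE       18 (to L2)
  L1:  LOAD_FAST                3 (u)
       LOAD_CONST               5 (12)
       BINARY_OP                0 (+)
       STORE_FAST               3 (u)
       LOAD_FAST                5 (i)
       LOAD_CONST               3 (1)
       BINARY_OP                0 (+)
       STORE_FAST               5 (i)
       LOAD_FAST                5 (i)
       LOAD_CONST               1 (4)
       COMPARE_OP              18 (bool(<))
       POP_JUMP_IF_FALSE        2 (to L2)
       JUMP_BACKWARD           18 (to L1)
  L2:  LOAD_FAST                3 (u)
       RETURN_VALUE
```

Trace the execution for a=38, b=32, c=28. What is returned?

49

LOAD_CONST → push 4. Stack: [4]
LOAD_FAST c → push 28. Stack: [4, 28]
BINARY_OP % → 4 % 28 = 4. Stack: [4]
LOAD_CONST → push 3. Stack: [4, 3]
BINARY_OP - → 4 - 3 = 1. Stack: [1]
STORE_FAST u → u=1. Stack: []
LOAD_FAST b → push 32. Stack: [32]
LOAD_CONST → push 1. Stack: [32, 1]
BINARY_OP ^ → 32 ^ 1 = 33. Stack: [33]
STORE_FAST w → w=33. Stack: []
LOAD_CONST → push 0. Stack: [0]
STORE_FAST i → i=0. Stack: []
LOAD_FAST i → push 0. Stack: [0]
LOAD_CONST → push 4. Stack: [0, 4]
COMPARE_OP bool(<) → 0 vs 4 = True. Stack: [True]
POP_JUMP_IF_FALSE → pop True; no jump. Stack: []
LOAD_FAST u → push 1. Stack: [1]
LOAD_CONST → push 12. Stack: [1, 12]
BINARY_OP + → 1 + 12 = 13. Stack: [13]
STORE_FAST u → u=13. Stack: []
LOAD_FAST i → push 0. Stack: [0]
LOAD_CONST → push 1. Stack: [0, 1]
BINARY_OP + → 0 + 1 = 1. Stack: [1]
STORE_FAST i → i=1. Stack: []
LOAD_FAST i → push 1. Stack: [1]
LOAD_CONST → push 4. Stack: [1, 4]
COMPARE_OP bool(<) → 1 vs 4 = True. Stack: [True]
POP_JUMP_IF_FALSE → pop True; no jump. Stack: []
LOAD_FAST u → push 13. Stack: [13]
LOAD_CONST → push 12. Stack: [13, 12]
BINARY_OP + → 13 + 12 = 25. Stack: [25]
STORE_FAST u → u=25. Stack: []
LOAD_FAST i → push 1. Stack: [1]
LOAD_CONST → push 1. Stack: [1, 1]
BINARY_OP + → 1 + 1 = 2. Stack: [2]
STORE_FAST i → i=2. Stack: []
LOAD_FAST i → push 2. Stack: [2]
LOAD_CONST → push 4. Stack: [2, 4]
COMPARE_OP bool(<) → 2 vs 4 = True. Stack: [True]
POP_JUMP_IF_FALSE → pop True; no jump. Stack: []
LOAD_FAST u → push 25. Stack: [25]
LOAD_CONST → push 12. Stack: [25, 12]
BINARY_OP + → 25 + 12 = 37. Stack: [37]
STORE_FAST u → u=37. Stack: []
LOAD_FAST i → push 2. Stack: [2]
LOAD_CONST → push 1. Stack: [2, 1]
BINARY_OP + → 2 + 1 = 3. Stack: [3]
STORE_FAST i → i=3. Stack: []
LOAD_FAST i → push 3. Stack: [3]
LOAD_CONST → push 4. Stack: [3, 4]
COMPARE_OP bool(<) → 3 vs 4 = True. Stack: [True]
POP_JUMP_IF_FALSE → pop True; no jump. Stack: []
LOAD_FAST u → push 37. Stack: [37]
LOAD_CONST → push 12. Stack: [37, 12]
BINARY_OP + → 37 + 12 = 49. Stack: [49]
STORE_FAST u → u=49. Stack: []
LOAD_FAST i → push 3. Stack: [3]
LOAD_CONST → push 1. Stack: [3, 1]
BINARY_OP + → 3 + 1 = 4. Stack: [4]
STORE_FAST i → i=4. Stack: []
LOAD_FAST i → push 4. Stack: [4]
LOAD_CONST → push 4. Stack: [4, 4]
COMPARE_OP bool(<) → 4 vs 4 = False. Stack: [False]
POP_JUMP_IF_FALSE → pop False; jump. Stack: []
LOAD_FAST u → push 49. Stack: [49]
RETURN_VALUE → return 49.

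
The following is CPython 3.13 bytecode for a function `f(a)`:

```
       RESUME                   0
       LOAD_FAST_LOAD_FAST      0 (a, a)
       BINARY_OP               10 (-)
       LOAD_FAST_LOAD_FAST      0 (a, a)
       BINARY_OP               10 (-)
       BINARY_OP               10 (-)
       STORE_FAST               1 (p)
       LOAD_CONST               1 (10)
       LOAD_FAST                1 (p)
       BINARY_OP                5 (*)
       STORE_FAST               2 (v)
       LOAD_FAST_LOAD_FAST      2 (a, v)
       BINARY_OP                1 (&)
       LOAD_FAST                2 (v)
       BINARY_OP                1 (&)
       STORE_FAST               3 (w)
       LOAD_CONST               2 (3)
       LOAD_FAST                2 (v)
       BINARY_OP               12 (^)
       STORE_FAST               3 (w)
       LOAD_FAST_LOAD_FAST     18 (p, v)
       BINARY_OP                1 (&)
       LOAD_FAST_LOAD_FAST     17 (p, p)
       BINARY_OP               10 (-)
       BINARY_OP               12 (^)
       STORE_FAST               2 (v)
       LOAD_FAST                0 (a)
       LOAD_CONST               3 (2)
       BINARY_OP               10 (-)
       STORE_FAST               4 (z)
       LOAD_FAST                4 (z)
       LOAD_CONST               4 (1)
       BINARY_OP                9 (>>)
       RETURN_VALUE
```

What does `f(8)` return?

LOAD_FAST_LOAD_FAST a,a → push 8,8. Stack: [8, 8]
BINARY_OP - → 8 - 8 = 0. Stack: [0]
LOAD_FAST_LOAD_FAST a,a → push 8,8. Stack: [0, 8, 8]
BINARY_OP - → 8 - 8 = 0. Stack: [0, 0]
BINARY_OP - → 0 - 0 = 0. Stack: [0]
STORE_FAST p → p=0. Stack: []
LOAD_CONST → push 10. Stack: [10]
LOAD_FAST p → push 0. Stack: [10, 0]
BINARY_OP * → 10 * 0 = 0. Stack: [0]
STORE_FAST v → v=0. Stack: []
LOAD_FAST_LOAD_FAST a,v → push 8,0. Stack: [8, 0]
BINARY_OP & → 8 & 0 = 0. Stack: [0]
LOAD_FAST v → push 0. Stack: [0, 0]
BINARY_OP & → 0 & 0 = 0. Stack: [0]
STORE_FAST w → w=0. Stack: []
LOAD_CONST → push 3. Stack: [3]
LOAD_FAST v → push 0. Stack: [3, 0]
BINARY_OP ^ → 3 ^ 0 = 3. Stack: [3]
STORE_FAST w → w=3. Stack: []
LOAD_FAST_LOAD_FAST p,v → push 0,0. Stack: [0, 0]
BINARY_OP & → 0 & 0 = 0. Stack: [0]
LOAD_FAST_LOAD_FAST p,p → push 0,0. Stack: [0, 0, 0]
BINARY_OP - → 0 - 0 = 0. Stack: [0, 0]
BINARY_OP ^ → 0 ^ 0 = 0. Stack: [0]
STORE_FAST v → v=0. Stack: []
LOAD_FAST a → push 8. Stack: [8]
LOAD_CONST → push 2. Stack: [8, 2]
BINARY_OP - → 8 - 2 = 6. Stack: [6]
STORE_FAST z → z=6. Stack: []
LOAD_FAST z → push 6. Stack: [6]
LOAD_CONST → push 1. Stack: [6, 1]
BINARY_OP >> → 6 >> 1 = 3. Stack: [3]
RETURN_VALUE → return 3.

3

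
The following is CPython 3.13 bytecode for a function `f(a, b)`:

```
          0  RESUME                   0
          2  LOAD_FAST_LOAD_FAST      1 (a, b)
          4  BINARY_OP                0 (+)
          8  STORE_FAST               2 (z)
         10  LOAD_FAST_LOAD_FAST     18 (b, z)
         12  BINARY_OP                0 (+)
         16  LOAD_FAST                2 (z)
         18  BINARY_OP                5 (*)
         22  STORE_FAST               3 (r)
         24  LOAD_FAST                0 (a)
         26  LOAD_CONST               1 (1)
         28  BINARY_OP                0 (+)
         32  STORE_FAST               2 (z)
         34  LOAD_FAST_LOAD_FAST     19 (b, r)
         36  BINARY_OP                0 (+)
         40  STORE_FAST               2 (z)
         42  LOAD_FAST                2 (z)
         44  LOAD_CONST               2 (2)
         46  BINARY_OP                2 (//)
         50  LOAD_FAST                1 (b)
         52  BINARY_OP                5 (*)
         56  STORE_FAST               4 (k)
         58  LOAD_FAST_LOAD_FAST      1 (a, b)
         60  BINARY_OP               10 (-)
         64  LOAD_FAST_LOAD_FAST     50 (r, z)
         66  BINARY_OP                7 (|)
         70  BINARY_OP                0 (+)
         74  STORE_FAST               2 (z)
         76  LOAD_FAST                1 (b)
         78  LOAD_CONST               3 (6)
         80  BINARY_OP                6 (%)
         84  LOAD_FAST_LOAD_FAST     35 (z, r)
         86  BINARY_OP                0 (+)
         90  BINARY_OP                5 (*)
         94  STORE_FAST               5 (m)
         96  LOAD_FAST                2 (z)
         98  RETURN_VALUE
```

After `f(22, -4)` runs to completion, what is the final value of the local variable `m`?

1060

LOAD_FAST_LOAD_FAST a,b → push 22,-4. Stack: [22, -4]
BINARY_OP + → 22 + -4 = 18. Stack: [18]
STORE_FAST z → z=18. Stack: []
LOAD_FAST_LOAD_FAST b,z → push -4,18. Stack: [-4, 18]
BINARY_OP + → -4 + 18 = 14. Stack: [14]
LOAD_FAST z → push 18. Stack: [14, 18]
BINARY_OP * → 14 * 18 = 252. Stack: [252]
STORE_FAST r → r=252. Stack: []
LOAD_FAST a → push 22. Stack: [22]
LOAD_CONST → push 1. Stack: [22, 1]
BINARY_OP + → 22 + 1 = 23. Stack: [23]
STORE_FAST z → z=23. Stack: []
LOAD_FAST_LOAD_FAST b,r → push -4,252. Stack: [-4, 252]
BINARY_OP + → -4 + 252 = 248. Stack: [248]
STORE_FAST z → z=248. Stack: []
LOAD_FAST z → push 248. Stack: [248]
LOAD_CONST → push 2. Stack: [248, 2]
BINARY_OP // → 248 // 2 = 124. Stack: [124]
LOAD_FAST b → push -4. Stack: [124, -4]
BINARY_OP * → 124 * -4 = -496. Stack: [-496]
STORE_FAST k → k=-496. Stack: []
LOAD_FAST_LOAD_FAST a,b → push 22,-4. Stack: [22, -4]
BINARY_OP - → 22 - -4 = 26. Stack: [26]
LOAD_FAST_LOAD_FAST r,z → push 252,248. Stack: [26, 252, 248]
BINARY_OP | → 252 | 248 = 252. Stack: [26, 252]
BINARY_OP + → 26 + 252 = 278. Stack: [278]
STORE_FAST z → z=278. Stack: []
LOAD_FAST b → push -4. Stack: [-4]
LOAD_CONST → push 6. Stack: [-4, 6]
BINARY_OP % → -4 % 6 = 2. Stack: [2]
LOAD_FAST_LOAD_FAST z,r → push 278,252. Stack: [2, 278, 252]
BINARY_OP + → 278 + 252 = 530. Stack: [2, 530]
BINARY_OP * → 2 * 530 = 1060. Stack: [1060]
STORE_FAST m → m=1060. Stack: []
LOAD_FAST z → push 278. Stack: [278]
RETURN_VALUE → return 278.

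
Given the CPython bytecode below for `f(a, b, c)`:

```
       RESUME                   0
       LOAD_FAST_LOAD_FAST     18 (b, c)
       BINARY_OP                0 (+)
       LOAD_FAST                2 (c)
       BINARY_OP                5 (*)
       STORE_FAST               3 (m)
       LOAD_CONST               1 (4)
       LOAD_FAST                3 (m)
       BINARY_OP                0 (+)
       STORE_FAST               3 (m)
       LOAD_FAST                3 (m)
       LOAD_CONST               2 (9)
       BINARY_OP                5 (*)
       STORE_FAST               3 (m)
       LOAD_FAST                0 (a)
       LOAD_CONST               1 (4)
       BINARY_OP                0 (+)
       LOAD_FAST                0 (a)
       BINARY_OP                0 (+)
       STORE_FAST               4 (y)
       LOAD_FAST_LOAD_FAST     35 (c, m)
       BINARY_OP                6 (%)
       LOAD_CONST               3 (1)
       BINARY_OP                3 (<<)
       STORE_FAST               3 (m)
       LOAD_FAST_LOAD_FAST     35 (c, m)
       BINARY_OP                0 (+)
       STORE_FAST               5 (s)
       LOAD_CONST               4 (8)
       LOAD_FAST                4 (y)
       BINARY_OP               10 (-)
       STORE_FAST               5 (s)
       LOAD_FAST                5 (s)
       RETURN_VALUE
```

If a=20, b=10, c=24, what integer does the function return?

-36

LOAD_FAST_LOAD_FAST b,c → push 10,24. Stack: [10, 24]
BINARY_OP + → 10 + 24 = 34. Stack: [34]
LOAD_FAST c → push 24. Stack: [34, 24]
BINARY_OP * → 34 * 24 = 816. Stack: [816]
STORE_FAST m → m=816. Stack: []
LOAD_CONST → push 4. Stack: [4]
LOAD_FAST m → push 816. Stack: [4, 816]
BINARY_OP + → 4 + 816 = 820. Stack: [820]
STORE_FAST m → m=820. Stack: []
LOAD_FAST m → push 820. Stack: [820]
LOAD_CONST → push 9. Stack: [820, 9]
BINARY_OP * → 820 * 9 = 7380. Stack: [7380]
STORE_FAST m → m=7380. Stack: []
LOAD_FAST a → push 20. Stack: [20]
LOAD_CONST → push 4. Stack: [20, 4]
BINARY_OP + → 20 + 4 = 24. Stack: [24]
LOAD_FAST a → push 20. Stack: [24, 20]
BINARY_OP + → 24 + 20 = 44. Stack: [44]
STORE_FAST y → y=44. Stack: []
LOAD_FAST_LOAD_FAST c,m → push 24,7380. Stack: [24, 7380]
BINARY_OP % → 24 % 7380 = 24. Stack: [24]
LOAD_CONST → push 1. Stack: [24, 1]
BINARY_OP << → 24 << 1 = 48. Stack: [48]
STORE_FAST m → m=48. Stack: []
LOAD_FAST_LOAD_FAST c,m → push 24,48. Stack: [24, 48]
BINARY_OP + → 24 + 48 = 72. Stack: [72]
STORE_FAST s → s=72. Stack: []
LOAD_CONST → push 8. Stack: [8]
LOAD_FAST y → push 44. Stack: [8, 44]
BINARY_OP - → 8 - 44 = -36. Stack: [-36]
STORE_FAST s → s=-36. Stack: []
LOAD_FAST s → push -36. Stack: [-36]
RETURN_VALUE → return -36.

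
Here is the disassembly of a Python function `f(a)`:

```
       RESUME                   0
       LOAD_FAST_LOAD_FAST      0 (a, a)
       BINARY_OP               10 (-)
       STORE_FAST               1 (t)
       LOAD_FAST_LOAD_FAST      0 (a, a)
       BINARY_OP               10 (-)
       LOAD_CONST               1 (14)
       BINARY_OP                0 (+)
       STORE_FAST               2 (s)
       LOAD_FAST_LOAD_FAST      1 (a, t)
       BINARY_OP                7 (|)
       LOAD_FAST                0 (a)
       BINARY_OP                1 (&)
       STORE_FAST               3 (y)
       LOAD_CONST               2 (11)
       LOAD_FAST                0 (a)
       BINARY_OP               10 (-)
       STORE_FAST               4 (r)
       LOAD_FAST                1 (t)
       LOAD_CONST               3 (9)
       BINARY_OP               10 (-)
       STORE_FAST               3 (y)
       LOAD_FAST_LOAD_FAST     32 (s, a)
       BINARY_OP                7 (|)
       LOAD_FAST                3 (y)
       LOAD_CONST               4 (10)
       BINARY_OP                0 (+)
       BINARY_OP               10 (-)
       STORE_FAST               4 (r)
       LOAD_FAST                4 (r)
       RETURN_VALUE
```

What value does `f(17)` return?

30

LOAD_FAST_LOAD_FAST a,a → push 17,17. Stack: [17, 17]
BINARY_OP - → 17 - 17 = 0. Stack: [0]
STORE_FAST t → t=0. Stack: []
LOAD_FAST_LOAD_FAST a,a → push 17,17. Stack: [17, 17]
BINARY_OP - → 17 - 17 = 0. Stack: [0]
LOAD_CONST → push 14. Stack: [0, 14]
BINARY_OP + → 0 + 14 = 14. Stack: [14]
STORE_FAST s → s=14. Stack: []
LOAD_FAST_LOAD_FAST a,t → push 17,0. Stack: [17, 0]
BINARY_OP | → 17 | 0 = 17. Stack: [17]
LOAD_FAST a → push 17. Stack: [17, 17]
BINARY_OP & → 17 & 17 = 17. Stack: [17]
STORE_FAST y → y=17. Stack: []
LOAD_CONST → push 11. Stack: [11]
LOAD_FAST a → push 17. Stack: [11, 17]
BINARY_OP - → 11 - 17 = -6. Stack: [-6]
STORE_FAST r → r=-6. Stack: []
LOAD_FAST t → push 0. Stack: [0]
LOAD_CONST → push 9. Stack: [0, 9]
BINARY_OP - → 0 - 9 = -9. Stack: [-9]
STORE_FAST y → y=-9. Stack: []
LOAD_FAST_LOAD_FAST s,a → push 14,17. Stack: [14, 17]
BINARY_OP | → 14 | 17 = 31. Stack: [31]
LOAD_FAST y → push -9. Stack: [31, -9]
LOAD_CONST → push 10. Stack: [31, -9, 10]
BINARY_OP + → -9 + 10 = 1. Stack: [31, 1]
BINARY_OP - → 31 - 1 = 30. Stack: [30]
STORE_FAST r → r=30. Stack: []
LOAD_FAST r → push 30. Stack: [30]
RETURN_VALUE → return 30.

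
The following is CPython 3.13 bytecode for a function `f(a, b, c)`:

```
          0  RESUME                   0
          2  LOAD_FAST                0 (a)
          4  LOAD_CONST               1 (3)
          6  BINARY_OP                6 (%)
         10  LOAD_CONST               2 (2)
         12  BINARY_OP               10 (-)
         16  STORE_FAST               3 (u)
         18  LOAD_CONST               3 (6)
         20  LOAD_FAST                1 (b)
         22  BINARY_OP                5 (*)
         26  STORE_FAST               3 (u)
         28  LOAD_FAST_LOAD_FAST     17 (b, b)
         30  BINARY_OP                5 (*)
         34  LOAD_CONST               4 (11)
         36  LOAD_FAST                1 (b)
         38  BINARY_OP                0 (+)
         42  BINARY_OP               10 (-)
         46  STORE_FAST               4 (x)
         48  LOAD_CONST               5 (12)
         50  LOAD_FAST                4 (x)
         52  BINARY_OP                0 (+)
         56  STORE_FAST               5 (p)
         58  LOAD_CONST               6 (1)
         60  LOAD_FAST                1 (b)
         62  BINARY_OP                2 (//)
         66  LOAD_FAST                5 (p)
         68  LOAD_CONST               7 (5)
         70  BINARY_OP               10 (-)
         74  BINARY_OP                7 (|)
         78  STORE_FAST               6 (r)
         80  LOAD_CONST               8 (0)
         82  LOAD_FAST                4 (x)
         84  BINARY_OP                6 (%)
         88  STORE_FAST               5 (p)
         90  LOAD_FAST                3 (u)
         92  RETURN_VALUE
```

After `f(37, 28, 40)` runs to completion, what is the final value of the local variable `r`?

LOAD_FAST a → push 37. Stack: [37]
LOAD_CONST → push 3. Stack: [37, 3]
BINARY_OP % → 37 % 3 = 1. Stack: [1]
LOAD_CONST → push 2. Stack: [1, 2]
BINARY_OP - → 1 - 2 = -1. Stack: [-1]
STORE_FAST u → u=-1. Stack: []
LOAD_CONST → push 6. Stack: [6]
LOAD_FAST b → push 28. Stack: [6, 28]
BINARY_OP * → 6 * 28 = 168. Stack: [168]
STORE_FAST u → u=168. Stack: []
LOAD_FAST_LOAD_FAST b,b → push 28,28. Stack: [28, 28]
BINARY_OP * → 28 * 28 = 784. Stack: [784]
LOAD_CONST → push 11. Stack: [784, 11]
LOAD_FAST b → push 28. Stack: [784, 11, 28]
BINARY_OP + → 11 + 28 = 39. Stack: [784, 39]
BINARY_OP - → 784 - 39 = 745. Stack: [745]
STORE_FAST x → x=745. Stack: []
LOAD_CONST → push 12. Stack: [12]
LOAD_FAST x → push 745. Stack: [12, 745]
BINARY_OP + → 12 + 745 = 757. Stack: [757]
STORE_FAST p → p=757. Stack: []
LOAD_CONST → push 1. Stack: [1]
LOAD_FAST b → push 28. Stack: [1, 28]
BINARY_OP // → 1 // 28 = 0. Stack: [0]
LOAD_FAST p → push 757. Stack: [0, 757]
LOAD_CONST → push 5. Stack: [0, 757, 5]
BINARY_OP - → 757 - 5 = 752. Stack: [0, 752]
BINARY_OP | → 0 | 752 = 752. Stack: [752]
STORE_FAST r → r=752. Stack: []
LOAD_CONST → push 0. Stack: [0]
LOAD_FAST x → push 745. Stack: [0, 745]
BINARY_OP % → 0 % 745 = 0. Stack: [0]
STORE_FAST p → p=0. Stack: []
LOAD_FAST u → push 168. Stack: [168]
RETURN_VALUE → return 168.

752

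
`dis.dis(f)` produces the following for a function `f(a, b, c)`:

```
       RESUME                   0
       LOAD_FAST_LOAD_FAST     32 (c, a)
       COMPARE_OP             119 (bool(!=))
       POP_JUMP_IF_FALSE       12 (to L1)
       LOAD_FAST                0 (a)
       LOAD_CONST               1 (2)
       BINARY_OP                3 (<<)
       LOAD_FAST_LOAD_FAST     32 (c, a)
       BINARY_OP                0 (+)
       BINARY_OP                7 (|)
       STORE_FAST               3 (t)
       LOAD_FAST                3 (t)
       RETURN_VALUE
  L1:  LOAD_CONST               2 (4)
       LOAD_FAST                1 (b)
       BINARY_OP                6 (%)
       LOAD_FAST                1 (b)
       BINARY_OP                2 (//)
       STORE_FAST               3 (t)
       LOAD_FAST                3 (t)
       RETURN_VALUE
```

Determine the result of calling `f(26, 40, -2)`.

LOAD_FAST_LOAD_FAST c,a → push -2,26. Stack: [-2, 26]
COMPARE_OP bool(!=) → -2 vs 26 = True. Stack: [True]
POP_JUMP_IF_FALSE → pop True; no jump. Stack: []
LOAD_FAST a → push 26. Stack: [26]
LOAD_CONST → push 2. Stack: [26, 2]
BINARY_OP << → 26 << 2 = 104. Stack: [104]
LOAD_FAST_LOAD_FAST c,a → push -2,26. Stack: [104, -2, 26]
BINARY_OP + → -2 + 26 = 24. Stack: [104, 24]
BINARY_OP | → 104 | 24 = 120. Stack: [120]
STORE_FAST t → t=120. Stack: []
LOAD_FAST t → push 120. Stack: [120]
RETURN_VALUE → return 120.

120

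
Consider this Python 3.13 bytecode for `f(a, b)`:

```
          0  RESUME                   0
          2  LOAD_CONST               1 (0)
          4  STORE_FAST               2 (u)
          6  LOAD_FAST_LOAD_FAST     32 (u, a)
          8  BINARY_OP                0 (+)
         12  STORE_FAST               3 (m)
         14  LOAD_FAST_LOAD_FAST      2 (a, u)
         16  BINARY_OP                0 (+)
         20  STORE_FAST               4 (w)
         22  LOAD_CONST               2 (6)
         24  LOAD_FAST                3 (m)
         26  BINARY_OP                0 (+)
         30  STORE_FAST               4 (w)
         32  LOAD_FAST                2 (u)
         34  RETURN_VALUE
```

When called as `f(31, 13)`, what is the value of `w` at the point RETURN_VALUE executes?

LOAD_CONST → push 0. Stack: [0]
STORE_FAST u → u=0. Stack: []
LOAD_FAST_LOAD_FAST u,a → push 0,31. Stack: [0, 31]
BINARY_OP + → 0 + 31 = 31. Stack: [31]
STORE_FAST m → m=31. Stack: []
LOAD_FAST_LOAD_FAST a,u → push 31,0. Stack: [31, 0]
BINARY_OP + → 31 + 0 = 31. Stack: [31]
STORE_FAST w → w=31. Stack: []
LOAD_CONST → push 6. Stack: [6]
LOAD_FAST m → push 31. Stack: [6, 31]
BINARY_OP + → 6 + 31 = 37. Stack: [37]
STORE_FAST w → w=37. Stack: []
LOAD_FAST u → push 0. Stack: [0]
RETURN_VALUE → return 0.

37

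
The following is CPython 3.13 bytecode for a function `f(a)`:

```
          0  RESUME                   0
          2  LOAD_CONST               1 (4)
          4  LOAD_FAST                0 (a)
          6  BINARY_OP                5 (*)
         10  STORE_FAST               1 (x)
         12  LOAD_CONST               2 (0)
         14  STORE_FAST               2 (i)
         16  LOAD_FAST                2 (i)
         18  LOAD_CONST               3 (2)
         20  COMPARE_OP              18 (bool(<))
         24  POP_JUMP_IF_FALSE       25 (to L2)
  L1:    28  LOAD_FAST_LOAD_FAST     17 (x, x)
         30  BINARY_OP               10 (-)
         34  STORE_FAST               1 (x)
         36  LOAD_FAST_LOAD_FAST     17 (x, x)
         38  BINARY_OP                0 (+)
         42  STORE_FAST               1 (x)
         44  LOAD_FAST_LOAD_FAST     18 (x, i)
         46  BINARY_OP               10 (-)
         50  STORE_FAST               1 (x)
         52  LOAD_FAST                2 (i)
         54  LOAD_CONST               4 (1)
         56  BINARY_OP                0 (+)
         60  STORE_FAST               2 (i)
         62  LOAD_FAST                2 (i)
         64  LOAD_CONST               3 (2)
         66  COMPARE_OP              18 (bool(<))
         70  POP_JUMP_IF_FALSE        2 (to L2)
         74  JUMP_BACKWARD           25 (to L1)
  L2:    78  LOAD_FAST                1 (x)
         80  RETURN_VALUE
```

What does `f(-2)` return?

-1

LOAD_CONST → push 4. Stack: [4]
LOAD_FAST a → push -2. Stack: [4, -2]
BINARY_OP * → 4 * -2 = -8. Stack: [-8]
STORE_FAST x → x=-8. Stack: []
LOAD_CONST → push 0. Stack: [0]
STORE_FAST i → i=0. Stack: []
LOAD_FAST i → push 0. Stack: [0]
LOAD_CONST → push 2. Stack: [0, 2]
COMPARE_OP bool(<) → 0 vs 2 = True. Stack: [True]
POP_JUMP_IF_FALSE → pop True; no jump. Stack: []
LOAD_FAST_LOAD_FAST x,x → push -8,-8. Stack: [-8, -8]
BINARY_OP - → -8 - -8 = 0. Stack: [0]
STORE_FAST x → x=0. Stack: []
LOAD_FAST_LOAD_FAST x,x → push 0,0. Stack: [0, 0]
BINARY_OP + → 0 + 0 = 0. Stack: [0]
STORE_FAST x → x=0. Stack: []
LOAD_FAST_LOAD_FAST x,i → push 0,0. Stack: [0, 0]
BINARY_OP - → 0 - 0 = 0. Stack: [0]
STORE_FAST x → x=0. Stack: []
LOAD_FAST i → push 0. Stack: [0]
LOAD_CONST → push 1. Stack: [0, 1]
BINARY_OP + → 0 + 1 = 1. Stack: [1]
STORE_FAST i → i=1. Stack: []
LOAD_FAST i → push 1. Stack: [1]
LOAD_CONST → push 2. Stack: [1, 2]
COMPARE_OP bool(<) → 1 vs 2 = True. Stack: [True]
POP_JUMP_IF_FALSE → pop True; no jump. Stack: []
LOAD_FAST_LOAD_FAST x,x → push 0,0. Stack: [0, 0]
BINARY_OP - → 0 - 0 = 0. Stack: [0]
STORE_FAST x → x=0. Stack: []
LOAD_FAST_LOAD_FAST x,x → push 0,0. Stack: [0, 0]
BINARY_OP + → 0 + 0 = 0. Stack: [0]
STORE_FAST x → x=0. Stack: []
LOAD_FAST_LOAD_FAST x,i → push 0,1. Stack: [0, 1]
BINARY_OP - → 0 - 1 = -1. Stack: [-1]
STORE_FAST x → x=-1. Stack: []
LOAD_FAST i → push 1. Stack: [1]
LOAD_CONST → push 1. Stack: [1, 1]
BINARY_OP + → 1 + 1 = 2. Stack: [2]
STORE_FAST i → i=2. Stack: []
LOAD_FAST i → push 2. Stack: [2]
LOAD_CONST → push 2. Stack: [2, 2]
COMPARE_OP bool(<) → 2 vs 2 = False. Stack: [False]
POP_JUMP_IF_FALSE → pop False; jump. Stack: []
LOAD_FAST x → push -1. Stack: [-1]
RETURN_VALUE → return -1.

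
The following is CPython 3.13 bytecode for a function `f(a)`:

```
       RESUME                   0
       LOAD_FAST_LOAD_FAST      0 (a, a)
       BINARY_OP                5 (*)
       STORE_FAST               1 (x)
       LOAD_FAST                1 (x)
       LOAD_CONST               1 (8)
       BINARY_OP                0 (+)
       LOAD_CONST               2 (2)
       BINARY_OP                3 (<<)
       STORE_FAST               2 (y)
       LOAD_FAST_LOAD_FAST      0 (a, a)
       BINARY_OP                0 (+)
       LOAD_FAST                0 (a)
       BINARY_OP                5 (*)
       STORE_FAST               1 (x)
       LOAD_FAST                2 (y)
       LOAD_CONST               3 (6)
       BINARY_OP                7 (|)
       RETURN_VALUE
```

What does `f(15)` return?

LOAD_FAST_LOAD_FAST a,a → push 15,15. Stack: [15, 15]
BINARY_OP * → 15 * 15 = 225. Stack: [225]
STORE_FAST x → x=225. Stack: []
LOAD_FAST x → push 225. Stack: [225]
LOAD_CONST → push 8. Stack: [225, 8]
BINARY_OP + → 225 + 8 = 233. Stack: [233]
LOAD_CONST → push 2. Stack: [233, 2]
BINARY_OP << → 233 << 2 = 932. Stack: [932]
STORE_FAST y → y=932. Stack: []
LOAD_FAST_LOAD_FAST a,a → push 15,15. Stack: [15, 15]
BINARY_OP + → 15 + 15 = 30. Stack: [30]
LOAD_FAST a → push 15. Stack: [30, 15]
BINARY_OP * → 30 * 15 = 450. Stack: [450]
STORE_FAST x → x=450. Stack: []
LOAD_FAST y → push 932. Stack: [932]
LOAD_CONST → push 6. Stack: [932, 6]
BINARY_OP | → 932 | 6 = 934. Stack: [934]
RETURN_VALUE → return 934.

934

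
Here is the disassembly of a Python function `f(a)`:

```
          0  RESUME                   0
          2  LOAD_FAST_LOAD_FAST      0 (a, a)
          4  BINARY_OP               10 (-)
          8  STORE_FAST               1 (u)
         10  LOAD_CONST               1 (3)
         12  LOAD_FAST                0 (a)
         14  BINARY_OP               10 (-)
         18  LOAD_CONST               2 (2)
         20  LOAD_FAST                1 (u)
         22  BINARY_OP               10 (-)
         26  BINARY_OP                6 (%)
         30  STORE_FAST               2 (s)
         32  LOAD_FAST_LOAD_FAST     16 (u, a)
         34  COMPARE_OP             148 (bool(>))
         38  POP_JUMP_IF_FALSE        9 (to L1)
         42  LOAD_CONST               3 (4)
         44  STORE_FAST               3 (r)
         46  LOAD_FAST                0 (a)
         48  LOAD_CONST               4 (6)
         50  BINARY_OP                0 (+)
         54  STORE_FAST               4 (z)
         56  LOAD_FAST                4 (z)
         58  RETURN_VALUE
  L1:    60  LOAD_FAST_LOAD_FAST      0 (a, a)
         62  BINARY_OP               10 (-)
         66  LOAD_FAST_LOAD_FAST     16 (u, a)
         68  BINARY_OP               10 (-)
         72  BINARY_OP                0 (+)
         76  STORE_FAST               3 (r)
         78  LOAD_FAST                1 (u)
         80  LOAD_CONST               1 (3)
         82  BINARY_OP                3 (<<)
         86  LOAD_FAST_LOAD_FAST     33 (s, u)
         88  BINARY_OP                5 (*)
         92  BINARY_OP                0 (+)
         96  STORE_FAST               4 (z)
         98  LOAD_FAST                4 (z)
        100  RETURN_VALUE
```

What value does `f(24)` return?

0

LOAD_FAST_LOAD_FAST a,a → push 24,24. Stack: [24, 24]
BINARY_OP - → 24 - 24 = 0. Stack: [0]
STORE_FAST u → u=0. Stack: []
LOAD_CONST → push 3. Stack: [3]
LOAD_FAST a → push 24. Stack: [3, 24]
BINARY_OP - → 3 - 24 = -21. Stack: [-21]
LOAD_CONST → push 2. Stack: [-21, 2]
LOAD_FAST u → push 0. Stack: [-21, 2, 0]
BINARY_OP - → 2 - 0 = 2. Stack: [-21, 2]
BINARY_OP % → -21 % 2 = 1. Stack: [1]
STORE_FAST s → s=1. Stack: []
LOAD_FAST_LOAD_FAST u,a → push 0,24. Stack: [0, 24]
COMPARE_OP bool(>) → 0 vs 24 = False. Stack: [False]
POP_JUMP_IF_FALSE → pop False; jump. Stack: []
LOAD_FAST_LOAD_FAST a,a → push 24,24. Stack: [24, 24]
BINARY_OP - → 24 - 24 = 0. Stack: [0]
LOAD_FAST_LOAD_FAST u,a → push 0,24. Stack: [0, 0, 24]
BINARY_OP - → 0 - 24 = -24. Stack: [0, -24]
BINARY_OP + → 0 + -24 = -24. Stack: [-24]
STORE_FAST r → r=-24. Stack: []
LOAD_FAST u → push 0. Stack: [0]
LOAD_CONST → push 3. Stack: [0, 3]
BINARY_OP << → 0 << 3 = 0. Stack: [0]
LOAD_FAST_LOAD_FAST s,u → push 1,0. Stack: [0, 1, 0]
BINARY_OP * → 1 * 0 = 0. Stack: [0, 0]
BINARY_OP + → 0 + 0 = 0. Stack: [0]
STORE_FAST z → z=0. Stack: []
LOAD_FAST z → push 0. Stack: [0]
RETURN_VALUE → return 0.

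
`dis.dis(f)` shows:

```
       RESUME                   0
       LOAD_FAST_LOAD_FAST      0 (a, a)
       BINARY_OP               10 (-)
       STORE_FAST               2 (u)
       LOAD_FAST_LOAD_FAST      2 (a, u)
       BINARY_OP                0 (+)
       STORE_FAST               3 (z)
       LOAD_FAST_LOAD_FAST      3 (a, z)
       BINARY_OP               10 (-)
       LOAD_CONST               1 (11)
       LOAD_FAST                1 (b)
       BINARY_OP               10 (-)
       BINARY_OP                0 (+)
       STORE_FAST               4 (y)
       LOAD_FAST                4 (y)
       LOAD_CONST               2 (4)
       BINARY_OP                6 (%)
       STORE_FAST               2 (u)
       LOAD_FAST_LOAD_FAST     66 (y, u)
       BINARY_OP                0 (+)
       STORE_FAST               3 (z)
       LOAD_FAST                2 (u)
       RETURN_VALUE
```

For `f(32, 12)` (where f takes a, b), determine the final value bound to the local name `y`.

LOAD_FAST_LOAD_FAST a,a → push 32,32. Stack: [32, 32]
BINARY_OP - → 32 - 32 = 0. Stack: [0]
STORE_FAST u → u=0. Stack: []
LOAD_FAST_LOAD_FAST a,u → push 32,0. Stack: [32, 0]
BINARY_OP + → 32 + 0 = 32. Stack: [32]
STORE_FAST z → z=32. Stack: []
LOAD_FAST_LOAD_FAST a,z → push 32,32. Stack: [32, 32]
BINARY_OP - → 32 - 32 = 0. Stack: [0]
LOAD_CONST → push 11. Stack: [0, 11]
LOAD_FAST b → push 12. Stack: [0, 11, 12]
BINARY_OP - → 11 - 12 = -1. Stack: [0, -1]
BINARY_OP + → 0 + -1 = -1. Stack: [-1]
STORE_FAST y → y=-1. Stack: []
LOAD_FAST y → push -1. Stack: [-1]
LOAD_CONST → push 4. Stack: [-1, 4]
BINARY_OP % → -1 % 4 = 3. Stack: [3]
STORE_FAST u → u=3. Stack: []
LOAD_FAST_LOAD_FAST y,u → push -1,3. Stack: [-1, 3]
BINARY_OP + → -1 + 3 = 2. Stack: [2]
STORE_FAST z → z=2. Stack: []
LOAD_FAST u → push 3. Stack: [3]
RETURN_VALUE → return 3.

-1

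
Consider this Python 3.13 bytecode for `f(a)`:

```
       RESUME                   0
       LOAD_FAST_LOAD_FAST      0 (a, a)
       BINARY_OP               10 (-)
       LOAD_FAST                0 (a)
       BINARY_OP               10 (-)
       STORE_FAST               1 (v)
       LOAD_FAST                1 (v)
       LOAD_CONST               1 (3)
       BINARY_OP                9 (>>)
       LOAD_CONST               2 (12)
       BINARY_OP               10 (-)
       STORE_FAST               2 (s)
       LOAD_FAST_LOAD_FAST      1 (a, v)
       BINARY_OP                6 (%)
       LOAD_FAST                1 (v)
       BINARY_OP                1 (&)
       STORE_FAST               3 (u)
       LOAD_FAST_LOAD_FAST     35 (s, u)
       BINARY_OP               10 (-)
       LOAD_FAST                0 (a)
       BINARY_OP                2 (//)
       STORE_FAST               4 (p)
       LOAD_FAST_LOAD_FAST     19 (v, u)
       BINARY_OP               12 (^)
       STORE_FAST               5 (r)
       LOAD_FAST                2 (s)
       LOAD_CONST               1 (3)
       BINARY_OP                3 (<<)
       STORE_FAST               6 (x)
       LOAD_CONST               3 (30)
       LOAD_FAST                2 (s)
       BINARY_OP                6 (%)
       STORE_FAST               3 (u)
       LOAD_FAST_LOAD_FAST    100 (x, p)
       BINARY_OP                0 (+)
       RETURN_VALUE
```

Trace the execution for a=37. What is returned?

LOAD_FAST_LOAD_FAST a,a → push 37,37. Stack: [37, 37]
BINARY_OP - → 37 - 37 = 0. Stack: [0]
LOAD_FAST a → push 37. Stack: [0, 37]
BINARY_OP - → 0 - 37 = -37. Stack: [-37]
STORE_FAST v → v=-37. Stack: []
LOAD_FAST v → push -37. Stack: [-37]
LOAD_CONST → push 3. Stack: [-37, 3]
BINARY_OP >> → -37 >> 3 = -5. Stack: [-5]
LOAD_CONST → push 12. Stack: [-5, 12]
BINARY_OP - → -5 - 12 = -17. Stack: [-17]
STORE_FAST s → s=-17. Stack: []
LOAD_FAST_LOAD_FAST a,v → push 37,-37. Stack: [37, -37]
BINARY_OP % → 37 % -37 = 0. Stack: [0]
LOAD_FAST v → push -37. Stack: [0, -37]
BINARY_OP & → 0 & -37 = 0. Stack: [0]
STORE_FAST u → u=0. Stack: []
LOAD_FAST_LOAD_FAST s,u → push -17,0. Stack: [-17, 0]
BINARY_OP - → -17 - 0 = -17. Stack: [-17]
LOAD_FAST a → push 37. Stack: [-17, 37]
BINARY_OP // → -17 // 37 = -1. Stack: [-1]
STORE_FAST p → p=-1. Stack: []
LOAD_FAST_LOAD_FAST v,u → push -37,0. Stack: [-37, 0]
BINARY_OP ^ → -37 ^ 0 = -37. Stack: [-37]
STORE_FAST r → r=-37. Stack: []
LOAD_FAST s → push -17. Stack: [-17]
LOAD_CONST → push 3. Stack: [-17, 3]
BINARY_OP << → -17 << 3 = -136. Stack: [-136]
STORE_FAST x → x=-136. Stack: []
LOAD_CONST → push 30. Stack: [30]
LOAD_FAST s → push -17. Stack: [30, -17]
BINARY_OP % → 30 % -17 = -4. Stack: [-4]
STORE_FAST u → u=-4. Stack: []
LOAD_FAST_LOAD_FAST x,p → push -136,-1. Stack: [-136, -1]
BINARY_OP + → -136 + -1 = -137. Stack: [-137]
RETURN_VALUE → return -137.

-137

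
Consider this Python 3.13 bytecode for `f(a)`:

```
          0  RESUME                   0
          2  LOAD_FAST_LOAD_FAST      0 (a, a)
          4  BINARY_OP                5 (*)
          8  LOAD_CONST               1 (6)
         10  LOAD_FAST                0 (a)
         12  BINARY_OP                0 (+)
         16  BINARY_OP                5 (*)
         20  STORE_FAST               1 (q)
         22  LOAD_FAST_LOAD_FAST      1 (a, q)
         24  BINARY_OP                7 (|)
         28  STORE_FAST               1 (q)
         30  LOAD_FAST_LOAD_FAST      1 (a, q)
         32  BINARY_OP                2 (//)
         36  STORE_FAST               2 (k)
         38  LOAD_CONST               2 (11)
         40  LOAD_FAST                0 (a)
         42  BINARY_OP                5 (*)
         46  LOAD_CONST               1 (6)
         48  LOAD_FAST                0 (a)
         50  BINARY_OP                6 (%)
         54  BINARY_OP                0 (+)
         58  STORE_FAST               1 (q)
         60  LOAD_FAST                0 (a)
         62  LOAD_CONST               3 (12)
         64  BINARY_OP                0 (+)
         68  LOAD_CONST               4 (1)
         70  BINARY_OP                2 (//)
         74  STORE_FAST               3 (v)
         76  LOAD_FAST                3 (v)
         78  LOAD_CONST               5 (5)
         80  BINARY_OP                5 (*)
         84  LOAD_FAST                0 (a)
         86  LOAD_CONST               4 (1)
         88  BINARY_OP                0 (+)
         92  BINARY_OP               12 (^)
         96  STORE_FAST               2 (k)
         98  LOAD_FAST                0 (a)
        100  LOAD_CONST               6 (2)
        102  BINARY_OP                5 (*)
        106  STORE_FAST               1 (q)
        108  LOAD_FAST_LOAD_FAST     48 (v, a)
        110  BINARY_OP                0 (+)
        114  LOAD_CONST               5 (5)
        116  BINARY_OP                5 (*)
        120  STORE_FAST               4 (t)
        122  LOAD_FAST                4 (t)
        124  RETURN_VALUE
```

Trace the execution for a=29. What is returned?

350

LOAD_FAST_LOAD_FAST a,a → push 29,29. Stack: [29, 29]
BINARY_OP * → 29 * 29 = 841. Stack: [841]
LOAD_CONST → push 6. Stack: [841, 6]
LOAD_FAST a → push 29. Stack: [841, 6, 29]
BINARY_OP + → 6 + 29 = 35. Stack: [841, 35]
BINARY_OP * → 841 * 35 = 29435. Stack: [29435]
STORE_FAST q → q=29435. Stack: []
LOAD_FAST_LOAD_FAST a,q → push 29,29435. Stack: [29, 29435]
BINARY_OP | → 29 | 29435 = 29439. Stack: [29439]
STORE_FAST q → q=29439. Stack: []
LOAD_FAST_LOAD_FAST a,q → push 29,29439. Stack: [29, 29439]
BINARY_OP // → 29 // 29439 = 0. Stack: [0]
STORE_FAST k → k=0. Stack: []
LOAD_CONST → push 11. Stack: [11]
LOAD_FAST a → push 29. Stack: [11, 29]
BINARY_OP * → 11 * 29 = 319. Stack: [319]
LOAD_CONST → push 6. Stack: [319, 6]
LOAD_FAST a → push 29. Stack: [319, 6, 29]
BINARY_OP % → 6 % 29 = 6. Stack: [319, 6]
BINARY_OP + → 319 + 6 = 325. Stack: [325]
STORE_FAST q → q=325. Stack: []
LOAD_FAST a → push 29. Stack: [29]
LOAD_CONST → push 12. Stack: [29, 12]
BINARY_OP + → 29 + 12 = 41. Stack: [41]
LOAD_CONST → push 1. Stack: [41, 1]
BINARY_OP // → 41 // 1 = 41. Stack: [41]
STORE_FAST v → v=41. Stack: []
LOAD_FAST v → push 41. Stack: [41]
LOAD_CONST → push 5. Stack: [41, 5]
BINARY_OP * → 41 * 5 = 205. Stack: [205]
LOAD_FAST a → push 29. Stack: [205, 29]
LOAD_CONST → push 1. Stack: [205, 29, 1]
BINARY_OP + → 29 + 1 = 30. Stack: [205, 30]
BINARY_OP ^ → 205 ^ 30 = 211. Stack: [211]
STORE_FAST k → k=211. Stack: []
LOAD_FAST a → push 29. Stack: [29]
LOAD_CONST → push 2. Stack: [29, 2]
BINARY_OP * → 29 * 2 = 58. Stack: [58]
STORE_FAST q → q=58. Stack: []
LOAD_FAST_LOAD_FAST v,a → push 41,29. Stack: [41, 29]
BINARY_OP + → 41 + 29 = 70. Stack: [70]
LOAD_CONST → push 5. Stack: [70, 5]
BINARY_OP * → 70 * 5 = 350. Stack: [350]
STORE_FAST t → t=350. Stack: []
LOAD_FAST t → push 350. Stack: [350]
RETURN_VALUE → return 350.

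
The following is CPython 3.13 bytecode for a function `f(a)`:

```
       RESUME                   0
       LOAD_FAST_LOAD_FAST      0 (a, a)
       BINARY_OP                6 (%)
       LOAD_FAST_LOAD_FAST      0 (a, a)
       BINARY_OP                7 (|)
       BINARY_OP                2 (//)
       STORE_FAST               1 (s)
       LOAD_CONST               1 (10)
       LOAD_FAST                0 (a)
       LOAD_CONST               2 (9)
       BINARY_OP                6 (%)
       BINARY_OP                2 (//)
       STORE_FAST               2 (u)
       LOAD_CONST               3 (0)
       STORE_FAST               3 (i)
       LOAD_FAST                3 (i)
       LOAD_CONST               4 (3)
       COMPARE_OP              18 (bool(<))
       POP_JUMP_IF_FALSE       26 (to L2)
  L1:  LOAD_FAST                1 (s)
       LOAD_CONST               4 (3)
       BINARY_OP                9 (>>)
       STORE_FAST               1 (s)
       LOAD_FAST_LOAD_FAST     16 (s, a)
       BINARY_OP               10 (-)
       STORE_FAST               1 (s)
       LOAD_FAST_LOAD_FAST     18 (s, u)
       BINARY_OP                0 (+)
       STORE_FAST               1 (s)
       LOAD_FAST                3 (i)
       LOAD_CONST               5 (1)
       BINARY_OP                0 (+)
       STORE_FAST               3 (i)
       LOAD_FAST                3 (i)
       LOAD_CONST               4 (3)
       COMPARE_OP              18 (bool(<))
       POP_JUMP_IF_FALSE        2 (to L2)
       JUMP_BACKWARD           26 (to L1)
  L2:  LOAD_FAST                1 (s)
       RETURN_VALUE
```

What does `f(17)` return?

LOAD_FAST_LOAD_FAST a,a → push 17,17
BINARY_OP % → 17 % 17 = 0
LOAD_FAST_LOAD_FAST a,a → push 17,17
BINARY_OP | → 17 | 17 = 17
BINARY_OP // → 0 // 17 = 0
STORE_FAST s → s=0
LOAD_CONST → push 10
LOAD_FAST a → push 17
LOAD_CONST → push 9
BINARY_OP % → 17 % 9 = 8
BINARY_OP // → 10 // 8 = 1
STORE_FAST u → u=1
LOAD_CONST → push 0
STORE_FAST i → i=0
LOAD_FAST i → push 0
LOAD_CONST → push 3
COMPARE_OP bool(<) → 0 vs 3 = True
POP_JUMP_IF_FALSE → pop True; no jump
LOAD_FAST s → push 0
LOAD_CONST → push 3
BINARY_OP >> → 0 >> 3 = 0
STORE_FAST s → s=0
LOAD_FAST_LOAD_FAST s,a → push 0,17
BINARY_OP - → 0 - 17 = -17
STORE_FAST s → s=-17
LOAD_FAST_LOAD_FAST s,u → push -17,1
BINARY_OP + → -17 + 1 = -16
STORE_FAST s → s=-16
LOAD_FAST i → push 0
LOAD_CONST → push 1
BINARY_OP + → 0 + 1 = 1
STORE_FAST i → i=1
LOAD_FAST i → push 1
LOAD_CONST → push 3
COMPARE_OP bool(<) → 1 vs 3 = True
POP_JUMP_IF_FALSE → pop True; no jump
LOAD_FAST s → push -16
LOAD_CONST → push 3
BINARY_OP >> → -16 >> 3 = -2
STORE_FAST s → s=-2
LOAD_FAST_LOAD_FAST s,a → push -2,17
BINARY_OP - → -2 - 17 = -19
STORE_FAST s → s=-19
LOAD_FAST_LOAD_FAST s,u → push -19,1
BINARY_OP + → -19 + 1 = -18
STORE_FAST s → s=-18
LOAD_FAST i → push 1
LOAD_CONST → push 1
BINARY_OP + → 1 + 1 = 2
STORE_FAST i → i=2
LOAD_FAST i → push 2
LOAD_CONST → push 3
COMPARE_OP bool(<) → 2 vs 3 = True
POP_JUMP_IF_FALSE → pop True; no jump
LOAD_FAST s → push -18
LOAD_CONST → push 3
BINARY_OP >> → -18 >> 3 = -3
STORE_FAST s → s=-3
LOAD_FAST_LOAD_FAST s,a → push -3,17
BINARY_OP - → -3 - 17 = -20
STORE_FAST s → s=-20
LOAD_FAST_LOAD_FAST s,u → push -20,1
BINARY_OP + → -20 + 1 = -19
STORE_FAST s → s=-19
LOAD_FAST i → push 2
LOAD_CONST → push 1
BINARY_OP + → 2 + 1 = 3
STORE_FAST i → i=3
LOAD_FAST i → push 3
LOAD_CONST → push 3
COMPARE_OP bool(<) → 3 vs 3 = False
POP_JUMP_IF_FALSE → pop False; jump
LOAD_FAST s → push -19
RETURN_VALUE → return -19.

-19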